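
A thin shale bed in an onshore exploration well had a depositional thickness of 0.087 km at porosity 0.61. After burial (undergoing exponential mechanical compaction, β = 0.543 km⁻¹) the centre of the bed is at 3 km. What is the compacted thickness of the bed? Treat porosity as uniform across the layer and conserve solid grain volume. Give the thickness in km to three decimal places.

0.039 km

Porosity at 3 km: phi = 0.61·exp(−0.543×3) = 0.1196
Solid-volume conservation: h(1−phi) = h₀(1−phi₀) ⇒ h = h₀·(1−phi₀)/(1−phi)
h = 0.087 × (1 − 0.61)/(1 − 0.1196) = 0.087 × 0.4430 = 0.0385 km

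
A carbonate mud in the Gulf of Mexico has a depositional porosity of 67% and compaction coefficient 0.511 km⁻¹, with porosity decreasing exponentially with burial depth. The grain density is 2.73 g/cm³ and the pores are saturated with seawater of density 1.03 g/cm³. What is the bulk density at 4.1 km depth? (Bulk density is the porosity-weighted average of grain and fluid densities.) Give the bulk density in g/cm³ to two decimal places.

2.59 g/cm³

Porosity at depth: n = 0.67·exp(−0.511×4.1) = 0.67×0.1231 = 0.0824
Bulk density: ρ_b = (1−n)ρ_g + n·ρ_f = 0.9176×2.73 + 0.0824×1.03
       = 2.505 + 0.085 = 2.590 g/cm³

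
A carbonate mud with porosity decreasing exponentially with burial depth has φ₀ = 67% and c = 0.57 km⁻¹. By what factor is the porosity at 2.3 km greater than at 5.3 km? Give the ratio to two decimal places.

5.53

φ(d₁)/φ(d₂) = e^(−c·d₁)/e^(−c·d₂) = e^{c(d₂−d₁)}
= exp(0.57 × 3) = exp(1.71) = 5.5290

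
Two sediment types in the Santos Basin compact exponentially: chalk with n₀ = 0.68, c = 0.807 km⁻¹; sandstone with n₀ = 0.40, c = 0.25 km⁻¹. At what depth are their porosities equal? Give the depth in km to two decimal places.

Set n₀ₐ e^(−cₐZ) = n₀ᵦ e^(−cᵦZ) ⇒ ln(n₀ₐ/n₀ᵦ) = (cₐ − cᵦ)·Z
Z = ln(0.68/0.4) / (0.807 − 0.25) = 0.5306 / 0.557 = 0.953 km

0.95 km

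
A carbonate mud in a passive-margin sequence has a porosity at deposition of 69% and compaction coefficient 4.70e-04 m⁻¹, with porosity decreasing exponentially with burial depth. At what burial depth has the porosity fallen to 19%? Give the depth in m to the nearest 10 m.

Working in km (1 km = 1000 m; k in km⁻¹ = k in m⁻¹ × 1000):
Invert Athy's law: Z = ln(φ₀/φ) / k
Z = ln(0.69/0.19) / 0.47 = ln(3.632) / 0.47 = 1.2897 / 0.47 = 2.744 km

2740 m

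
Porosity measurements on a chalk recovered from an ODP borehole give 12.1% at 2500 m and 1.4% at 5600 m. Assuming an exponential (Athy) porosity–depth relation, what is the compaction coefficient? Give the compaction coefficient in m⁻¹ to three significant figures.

Working in km (1 km = 1000 m; c in km⁻¹ = c in m⁻¹ × 1000):
Athy: φ(d) = φ₀ e^(−cd) ⇒ φ₁/φ₂ = e^{c(d₂−d₁)} ⇒ c = ln(φ₁/φ₂)/(d₂−d₁)
c = ln(0.121/0.014) / (5.6 − 2.5) = ln(8.643) / 3.1 = 2.1567 / 3.1 = 0.6957 km⁻¹

0.000696 m⁻¹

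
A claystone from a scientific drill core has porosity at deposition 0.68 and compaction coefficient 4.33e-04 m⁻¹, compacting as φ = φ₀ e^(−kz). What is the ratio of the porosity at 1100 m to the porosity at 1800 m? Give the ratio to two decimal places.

1.35

Working in km (1 km = 1000 m; k in km⁻¹ = k in m⁻¹ × 1000):
φ(z₁)/φ(z₂) = e^(−k·z₁)/e^(−k·z₂) = e^{k(z₂−z₁)}
= exp(0.433 × 0.7) = exp(0.3031) = 1.3540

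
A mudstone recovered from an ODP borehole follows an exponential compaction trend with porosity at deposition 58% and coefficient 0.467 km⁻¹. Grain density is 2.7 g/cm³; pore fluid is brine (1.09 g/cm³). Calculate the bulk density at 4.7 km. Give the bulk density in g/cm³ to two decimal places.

Porosity at depth: phi = 0.58·exp(−0.467×4.7) = 0.58×0.1114 = 0.0646
Bulk density: ρ_b = (1−phi)ρ_g + phi·ρ_f = 0.9354×2.7 + 0.0646×1.09
       = 2.526 + 0.070 = 2.596 g/cm³

2.60 g/cm³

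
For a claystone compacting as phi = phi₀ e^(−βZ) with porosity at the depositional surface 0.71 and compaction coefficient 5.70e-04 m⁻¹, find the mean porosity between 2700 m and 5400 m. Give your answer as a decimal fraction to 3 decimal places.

Working in km (1 km = 1000 m; β in km⁻¹ = β in m⁻¹ × 1000):
⟨phi⟩ = (1/(Z₂−Z₁)) ∫ phi₀ e^(−βZ) dZ = phi₀·(e^(−β·Z₁) − e^(−β·Z₂)) / (β·(Z₂−Z₁))
e^(−0.57×2.7) = 0.2146; e^(−0.57×5.4) = 0.0461
⟨phi⟩ = 0.71 × (0.2146 − 0.0461) / (0.57 × 2.7) = 0.71 × 0.1095 = 0.0778

0.078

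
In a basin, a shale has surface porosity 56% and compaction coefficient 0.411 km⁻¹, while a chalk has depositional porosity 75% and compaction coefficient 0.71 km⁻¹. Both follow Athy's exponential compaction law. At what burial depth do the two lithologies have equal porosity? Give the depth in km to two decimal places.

0.98 km

Set n₀ₐ e^(−βₐZ) = n₀ᵦ e^(−βᵦZ) ⇒ ln(n₀ₐ/n₀ᵦ) = (βₐ − βᵦ)·Z
Z = ln(0.56/0.75) / (0.411 − 0.71) = -0.2921 / -0.299 = 0.977 km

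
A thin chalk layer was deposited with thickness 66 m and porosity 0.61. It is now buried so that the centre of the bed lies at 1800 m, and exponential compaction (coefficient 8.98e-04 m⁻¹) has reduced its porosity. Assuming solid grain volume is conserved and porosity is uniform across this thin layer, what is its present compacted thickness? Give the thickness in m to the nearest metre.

Working in km (1 km = 1000 m; c in km⁻¹ = c in m⁻¹ × 1000):
Porosity at 1.8 km: phi = 0.61·exp(−0.898×1.8) = 0.1212
Solid-volume conservation: h(1−phi) = h₀(1−phi₀) ⇒ h = h₀·(1−phi₀)/(1−phi)
h = 0.066 × (1 − 0.61)/(1 − 0.1212) = 0.066 × 0.4438 = 0.0293 km

29 m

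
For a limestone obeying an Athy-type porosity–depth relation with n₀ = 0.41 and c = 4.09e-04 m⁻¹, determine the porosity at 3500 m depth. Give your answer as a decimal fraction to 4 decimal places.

0.0980

Working in km (1 km = 1000 m; c in km⁻¹ = c in m⁻¹ × 1000):
n = n₀·exp(−c·z) = 0.41 × exp(−0.409 × 3.5) = 0.41 × exp(−1.431)
  = 0.41 × 0.2390 = 0.0980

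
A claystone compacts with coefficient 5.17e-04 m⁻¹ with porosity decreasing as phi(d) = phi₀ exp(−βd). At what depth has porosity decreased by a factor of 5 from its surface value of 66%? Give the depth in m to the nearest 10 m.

Working in km (1 km = 1000 m; β in km⁻¹ = β in m⁻¹ × 1000):
phi/phi₀ = 1/5 ⇒ exp(−β·d) = 1/5 ⇒ d = ln(5) / β
d = 1.6094 / 0.517 = 3.113 km

3110 m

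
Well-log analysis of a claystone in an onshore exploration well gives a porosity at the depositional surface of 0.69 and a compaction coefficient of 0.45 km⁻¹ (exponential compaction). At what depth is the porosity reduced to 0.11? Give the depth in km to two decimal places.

Invert Athy's law: Z = ln(φ₀/φ) / k
Z = ln(0.69/0.11) / 0.45 = ln(6.273) / 0.45 = 1.8362 / 0.45 = 4.080 km

4.08 km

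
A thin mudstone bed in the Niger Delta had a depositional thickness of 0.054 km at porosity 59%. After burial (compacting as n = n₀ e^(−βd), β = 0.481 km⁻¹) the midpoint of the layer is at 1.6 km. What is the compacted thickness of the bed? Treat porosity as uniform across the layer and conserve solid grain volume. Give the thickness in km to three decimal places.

Porosity at 1.6 km: n = 0.59·exp(−0.481×1.6) = 0.2733
Solid-volume conservation: h(1−n) = h₀(1−n₀) ⇒ h = h₀·(1−n₀)/(1−n)
h = 0.054 × (1 − 0.59)/(1 − 0.2733) = 0.054 × 0.5642 = 0.0305 km

0.030 km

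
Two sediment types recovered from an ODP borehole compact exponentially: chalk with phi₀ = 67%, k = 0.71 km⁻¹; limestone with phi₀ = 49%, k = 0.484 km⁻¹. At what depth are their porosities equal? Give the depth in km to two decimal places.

Set phi₀ₐ e^(−kₐd) = phi₀ᵦ e^(−kᵦd) ⇒ ln(phi₀ₐ/phi₀ᵦ) = (kₐ − kᵦ)·d
d = ln(0.67/0.49) / (0.71 − 0.484) = 0.3129 / 0.226 = 1.384 km

1.38 km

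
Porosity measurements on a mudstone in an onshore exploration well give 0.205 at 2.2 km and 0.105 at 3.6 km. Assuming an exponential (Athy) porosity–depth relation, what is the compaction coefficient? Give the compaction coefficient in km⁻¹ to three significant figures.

Athy: n(z) = n₀ e^(−kz) ⇒ n₁/n₂ = e^{k(z₂−z₁)} ⇒ k = ln(n₁/n₂)/(z₂−z₁)
k = ln(0.205/0.105) / (3.6 − 2.2) = ln(1.952) / 1.4 = 0.6690 / 1.4 = 0.4779 km⁻¹

0.478 km⁻¹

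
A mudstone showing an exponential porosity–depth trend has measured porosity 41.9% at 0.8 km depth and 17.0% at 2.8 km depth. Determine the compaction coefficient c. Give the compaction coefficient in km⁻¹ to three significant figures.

Athy: φ(Z) = φ₀ e^(−cZ) ⇒ φ₁/φ₂ = e^{c(Z₂−Z₁)} ⇒ c = ln(φ₁/φ₂)/(Z₂−Z₁)
c = ln(0.419/0.17) / (2.8 − 0.8) = ln(2.465) / 2 = 0.9021 / 2 = 0.451 km⁻¹

0.451 km⁻¹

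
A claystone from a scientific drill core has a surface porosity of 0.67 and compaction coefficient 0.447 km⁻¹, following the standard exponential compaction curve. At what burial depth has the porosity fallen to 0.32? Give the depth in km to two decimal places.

1.65 km

Invert Athy's law: z = ln(phi₀/phi) / k
z = ln(0.67/0.32) / 0.447 = ln(2.094) / 0.447 = 0.7390 / 0.447 = 1.653 km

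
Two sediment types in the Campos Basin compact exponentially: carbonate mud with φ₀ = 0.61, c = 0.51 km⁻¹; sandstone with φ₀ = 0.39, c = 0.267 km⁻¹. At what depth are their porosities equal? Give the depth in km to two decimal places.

Set φ₀ₐ e^(−cₐZ) = φ₀ᵦ e^(−cᵦZ) ⇒ ln(φ₀ₐ/φ₀ᵦ) = (cₐ − cᵦ)·Z
Z = ln(0.61/0.39) / (0.51 − 0.267) = 0.4473 / 0.243 = 1.841 km

1.84 km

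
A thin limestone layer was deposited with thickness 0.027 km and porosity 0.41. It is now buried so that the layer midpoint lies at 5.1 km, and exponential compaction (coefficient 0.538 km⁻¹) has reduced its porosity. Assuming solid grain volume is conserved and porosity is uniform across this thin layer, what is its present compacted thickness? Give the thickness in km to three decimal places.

Porosity at 5.1 km: φ = 0.41·exp(−0.538×5.1) = 0.0264
Solid-volume conservation: h(1−φ) = h₀(1−φ₀) ⇒ h = h₀·(1−φ₀)/(1−φ)
h = 0.027 × (1 − 0.41)/(1 − 0.0264) = 0.027 × 0.6060 = 0.0164 km

0.016 km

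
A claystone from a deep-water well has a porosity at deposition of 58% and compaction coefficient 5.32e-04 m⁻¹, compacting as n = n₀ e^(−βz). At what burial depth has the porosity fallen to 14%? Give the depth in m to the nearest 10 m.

Working in km (1 km = 1000 m; β in km⁻¹ = β in m⁻¹ × 1000):
Invert Athy's law: z = ln(n₀/n) / β
z = ln(0.58/0.14) / 0.532 = ln(4.143) / 0.532 = 1.4214 / 0.532 = 2.672 km

2670 m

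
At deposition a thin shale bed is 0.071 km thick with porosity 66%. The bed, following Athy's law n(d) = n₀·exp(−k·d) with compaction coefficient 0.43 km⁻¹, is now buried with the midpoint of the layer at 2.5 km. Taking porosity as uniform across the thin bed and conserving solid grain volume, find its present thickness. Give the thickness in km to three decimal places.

Porosity at 2.5 km: n = 0.66·exp(−0.43×2.5) = 0.2253
Solid-volume conservation: h(1−n) = h₀(1−n₀) ⇒ h = h₀·(1−n₀)/(1−n)
h = 0.071 × (1 − 0.66)/(1 − 0.2253) = 0.071 × 0.4389 = 0.0312 km

0.031 km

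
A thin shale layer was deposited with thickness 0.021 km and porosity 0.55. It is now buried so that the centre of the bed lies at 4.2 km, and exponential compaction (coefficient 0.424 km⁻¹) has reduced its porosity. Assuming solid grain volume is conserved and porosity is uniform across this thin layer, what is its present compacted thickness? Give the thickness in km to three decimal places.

Porosity at 4.2 km: φ = 0.55·exp(−0.424×4.2) = 0.0927
Solid-volume conservation: h(1−φ) = h₀(1−φ₀) ⇒ h = h₀·(1−φ₀)/(1−φ)
h = 0.021 × (1 − 0.55)/(1 − 0.0927) = 0.021 × 0.4960 = 0.0104 km

0.010 km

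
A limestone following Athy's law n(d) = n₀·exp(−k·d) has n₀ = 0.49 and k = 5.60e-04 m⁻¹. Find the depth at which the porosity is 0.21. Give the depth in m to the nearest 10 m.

Working in km (1 km = 1000 m; k in km⁻¹ = k in m⁻¹ × 1000):
Invert Athy's law: d = ln(n₀/n) / k
d = ln(0.49/0.21) / 0.56 = ln(2.333) / 0.56 = 0.8473 / 0.56 = 1.513 km

1510 m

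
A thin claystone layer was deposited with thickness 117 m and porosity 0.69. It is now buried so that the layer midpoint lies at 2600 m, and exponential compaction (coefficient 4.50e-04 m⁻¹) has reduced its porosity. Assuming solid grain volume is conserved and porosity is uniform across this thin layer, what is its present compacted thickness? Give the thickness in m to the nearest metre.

Working in km (1 km = 1000 m; k in km⁻¹ = k in m⁻¹ × 1000):
Porosity at 2.6 km: φ = 0.69·exp(−0.45×2.6) = 0.2142
Solid-volume conservation: h(1−φ) = h₀(1−φ₀) ⇒ h = h₀·(1−φ₀)/(1−φ)
h = 0.117 × (1 − 0.69)/(1 − 0.2142) = 0.117 × 0.3945 = 0.0462 km

46 m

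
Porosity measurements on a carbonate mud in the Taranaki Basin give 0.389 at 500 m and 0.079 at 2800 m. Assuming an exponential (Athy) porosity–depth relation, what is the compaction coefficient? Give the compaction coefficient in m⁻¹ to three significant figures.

Working in km (1 km = 1000 m; k in km⁻¹ = k in m⁻¹ × 1000):
Athy: phi(d) = phi₀ e^(−kd) ⇒ phi₁/phi₂ = e^{k(d₂−d₁)} ⇒ k = ln(phi₁/phi₂)/(d₂−d₁)
k = ln(0.389/0.079) / (2.8 − 0.5) = ln(4.924) / 2.3 = 1.5941 / 2.3 = 0.6931 km⁻¹

0.000693 m⁻¹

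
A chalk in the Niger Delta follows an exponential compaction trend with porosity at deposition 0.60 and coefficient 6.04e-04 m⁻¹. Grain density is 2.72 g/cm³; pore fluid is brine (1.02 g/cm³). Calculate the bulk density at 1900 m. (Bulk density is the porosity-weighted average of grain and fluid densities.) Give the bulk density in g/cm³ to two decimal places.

Working in km (1 km = 1000 m; k in km⁻¹ = k in m⁻¹ × 1000):
Porosity at depth: phi = 0.6·exp(−0.604×1.9) = 0.6×0.3174 = 0.1904
Bulk density: ρ_b = (1−phi)ρ_g + phi·ρ_f = 0.8096×2.72 + 0.1904×1.02
       = 2.202 + 0.194 = 2.396 g/cm³

2.40 g/cm³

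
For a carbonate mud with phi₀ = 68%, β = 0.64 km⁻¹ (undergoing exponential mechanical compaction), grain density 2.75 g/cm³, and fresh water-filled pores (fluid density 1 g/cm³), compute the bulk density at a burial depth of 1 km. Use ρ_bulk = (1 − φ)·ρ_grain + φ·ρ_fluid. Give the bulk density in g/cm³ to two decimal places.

2.12 g/cm³

Porosity at depth: phi = 0.68·exp(−0.64×1) = 0.68×0.5273 = 0.3586
Bulk density: ρ_b = (1−phi)ρ_g + phi·ρ_f = 0.6414×2.75 + 0.3586×1
       = 1.764 + 0.359 = 2.123 g/cm³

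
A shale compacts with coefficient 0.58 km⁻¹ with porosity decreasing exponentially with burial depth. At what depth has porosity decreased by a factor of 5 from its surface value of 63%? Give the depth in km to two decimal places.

2.77 km

φ/φ₀ = 1/5 ⇒ exp(−c·d) = 1/5 ⇒ d = ln(5) / c
d = 1.6094 / 0.58 = 2.775 km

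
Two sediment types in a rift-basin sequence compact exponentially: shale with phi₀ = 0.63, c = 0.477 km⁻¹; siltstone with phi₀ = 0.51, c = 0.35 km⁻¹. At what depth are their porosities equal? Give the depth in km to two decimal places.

1.66 km

Set phi₀ₐ e^(−cₐd) = phi₀ᵦ e^(−cᵦd) ⇒ ln(phi₀ₐ/phi₀ᵦ) = (cₐ − cᵦ)·d
d = ln(0.63/0.51) / (0.477 − 0.35) = 0.2113 / 0.127 = 1.664 km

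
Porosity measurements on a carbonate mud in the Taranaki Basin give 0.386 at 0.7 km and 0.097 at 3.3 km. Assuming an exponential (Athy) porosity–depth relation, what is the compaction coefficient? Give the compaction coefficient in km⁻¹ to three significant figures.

0.531 km⁻¹

Athy: n(z) = n₀ e^(−βz) ⇒ n₁/n₂ = e^{β(z₂−z₁)} ⇒ β = ln(n₁/n₂)/(z₂−z₁)
β = ln(0.386/0.097) / (3.3 − 0.7) = ln(3.979) / 2.6 = 1.3811 / 2.6 = 0.5312 km⁻¹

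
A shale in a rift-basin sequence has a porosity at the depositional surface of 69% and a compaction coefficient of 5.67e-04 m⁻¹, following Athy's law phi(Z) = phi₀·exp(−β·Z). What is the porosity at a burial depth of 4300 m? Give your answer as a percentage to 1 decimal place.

6.0%

Working in km (1 km = 1000 m; β in km⁻¹ = β in m⁻¹ × 1000):
phi = phi₀·exp(−β·Z) = 0.69 × exp(−0.567 × 4.3) = 0.69 × exp(−2.438)
  = 0.69 × 0.0873 = 0.0603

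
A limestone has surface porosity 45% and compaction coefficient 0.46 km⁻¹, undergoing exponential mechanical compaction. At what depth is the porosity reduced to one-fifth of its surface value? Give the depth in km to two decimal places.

phi/phi₀ = 1/5 ⇒ exp(−β·z) = 1/5 ⇒ z = ln(5) / β
z = 1.6094 / 0.46 = 3.499 km

3.50 km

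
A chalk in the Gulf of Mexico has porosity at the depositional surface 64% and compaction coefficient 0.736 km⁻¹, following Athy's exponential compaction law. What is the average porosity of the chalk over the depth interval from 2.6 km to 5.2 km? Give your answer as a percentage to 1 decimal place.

⟨phi⟩ = (1/(Z₂−Z₁)) ∫ phi₀ e^(−βZ) dZ = phi₀·(e^(−β·Z₁) − e^(−β·Z₂)) / (β·(Z₂−Z₁))
e^(−0.736×2.6) = 0.1475; e^(−0.736×5.2) = 0.0218
⟨phi⟩ = 0.64 × (0.1475 − 0.0218) / (0.736 × 2.6) = 0.64 × 0.0657 = 0.0421

4.2%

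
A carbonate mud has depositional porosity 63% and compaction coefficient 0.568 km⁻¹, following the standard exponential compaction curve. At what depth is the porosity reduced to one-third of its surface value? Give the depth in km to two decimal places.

n/n₀ = 1/3 ⇒ exp(−c·z) = 1/3 ⇒ z = ln(3) / c
z = 1.0986 / 0.568 = 1.934 km

1.93 km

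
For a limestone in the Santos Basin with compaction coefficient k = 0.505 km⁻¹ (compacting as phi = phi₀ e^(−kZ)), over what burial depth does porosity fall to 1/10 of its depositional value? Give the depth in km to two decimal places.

phi/phi₀ = 1/10 ⇒ exp(−k·Z) = 1/10 ⇒ Z = ln(10) / k
Z = 2.3026 / 0.505 = 4.560 km

4.56 km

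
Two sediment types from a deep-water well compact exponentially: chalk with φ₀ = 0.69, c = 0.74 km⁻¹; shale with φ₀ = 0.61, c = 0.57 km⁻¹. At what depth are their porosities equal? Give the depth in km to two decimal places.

0.72 km

Set φ₀ₐ e^(−cₐd) = φ₀ᵦ e^(−cᵦd) ⇒ ln(φ₀ₐ/φ₀ᵦ) = (cₐ − cᵦ)·d
d = ln(0.69/0.61) / (0.74 − 0.57) = 0.1232 / 0.17 = 0.725 km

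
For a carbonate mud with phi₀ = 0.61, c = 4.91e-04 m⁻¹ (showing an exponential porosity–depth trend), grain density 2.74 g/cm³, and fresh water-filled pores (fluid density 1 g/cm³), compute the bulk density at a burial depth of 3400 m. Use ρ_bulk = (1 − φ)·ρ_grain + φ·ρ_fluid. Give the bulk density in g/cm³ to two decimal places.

2.54 g/cm³

Working in km (1 km = 1000 m; c in km⁻¹ = c in m⁻¹ × 1000):
Porosity at depth: phi = 0.61·exp(−0.491×3.4) = 0.61×0.1884 = 0.1149
Bulk density: ρ_b = (1−phi)ρ_g + phi·ρ_f = 0.8851×2.74 + 0.1149×1
       = 2.425 + 0.115 = 2.540 g/cm³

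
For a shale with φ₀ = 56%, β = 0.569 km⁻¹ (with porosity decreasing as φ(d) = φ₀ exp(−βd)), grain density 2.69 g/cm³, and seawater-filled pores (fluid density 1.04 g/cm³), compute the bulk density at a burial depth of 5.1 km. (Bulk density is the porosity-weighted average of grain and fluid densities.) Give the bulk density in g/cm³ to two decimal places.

2.64 g/cm³

Porosity at depth: φ = 0.56·exp(−0.569×5.1) = 0.56×0.0549 = 0.0308
Bulk density: ρ_b = (1−φ)ρ_g + φ·ρ_f = 0.9692×2.69 + 0.0308×1.04
       = 2.607 + 0.032 = 2.639 g/cm³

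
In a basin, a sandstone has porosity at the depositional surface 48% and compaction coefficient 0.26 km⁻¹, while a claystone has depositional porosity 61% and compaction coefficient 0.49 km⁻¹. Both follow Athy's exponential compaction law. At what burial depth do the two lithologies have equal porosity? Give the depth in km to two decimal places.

1.04 km

Set φ₀ₐ e^(−βₐd) = φ₀ᵦ e^(−βᵦd) ⇒ ln(φ₀ₐ/φ₀ᵦ) = (βₐ − βᵦ)·d
d = ln(0.48/0.61) / (0.26 − 0.49) = -0.2397 / -0.23 = 1.042 km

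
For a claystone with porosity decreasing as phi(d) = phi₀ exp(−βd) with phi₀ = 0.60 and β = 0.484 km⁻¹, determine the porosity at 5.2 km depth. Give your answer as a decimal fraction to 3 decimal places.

phi = phi₀·exp(−β·d) = 0.6 × exp(−0.484 × 5.2) = 0.6 × exp(−2.517)
  = 0.6 × 0.0807 = 0.0484

0.048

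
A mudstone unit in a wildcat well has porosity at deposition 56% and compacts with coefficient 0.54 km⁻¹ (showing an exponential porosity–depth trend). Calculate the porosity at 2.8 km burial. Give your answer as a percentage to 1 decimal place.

phi = phi₀·exp(−k·Z) = 0.56 × exp(−0.54 × 2.8) = 0.56 × exp(−1.512)
  = 0.56 × 0.2205 = 0.1235

12.3%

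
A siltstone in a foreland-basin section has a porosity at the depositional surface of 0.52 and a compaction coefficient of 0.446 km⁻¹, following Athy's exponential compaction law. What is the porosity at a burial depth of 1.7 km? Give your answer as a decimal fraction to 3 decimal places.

0.244

φ = φ₀·exp(−β·z) = 0.52 × exp(−0.446 × 1.7) = 0.52 × exp(−0.7582)
  = 0.52 × 0.4685 = 0.2436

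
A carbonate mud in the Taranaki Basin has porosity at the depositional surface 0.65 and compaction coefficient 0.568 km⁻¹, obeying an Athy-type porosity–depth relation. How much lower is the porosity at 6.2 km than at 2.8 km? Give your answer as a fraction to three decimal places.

0.113

n(2.8) = 0.65·e^(−0.568×2.8) = 0.1325
n(6.2) = 0.65·e^(−0.568×6.2) = 0.0192
Δn = 0.1325 − 0.0192 = 0.1133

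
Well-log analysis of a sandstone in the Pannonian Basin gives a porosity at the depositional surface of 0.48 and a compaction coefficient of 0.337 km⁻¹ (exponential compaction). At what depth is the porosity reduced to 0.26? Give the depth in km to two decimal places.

Invert Athy's law: d = ln(φ₀/φ) / c
d = ln(0.48/0.26) / 0.337 = ln(1.846) / 0.337 = 0.6131 / 0.337 = 1.819 km

1.82 km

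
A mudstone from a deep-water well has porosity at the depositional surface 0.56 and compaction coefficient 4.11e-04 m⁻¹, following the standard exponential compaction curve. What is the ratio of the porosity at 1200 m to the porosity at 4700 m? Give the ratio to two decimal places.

4.21

Working in km (1 km = 1000 m; β in km⁻¹ = β in m⁻¹ × 1000):
phi(Z₁)/phi(Z₂) = e^(−β·Z₁)/e^(−β·Z₂) = e^{β(Z₂−Z₁)}
= exp(0.411 × 3.5) = exp(1.438) = 4.2144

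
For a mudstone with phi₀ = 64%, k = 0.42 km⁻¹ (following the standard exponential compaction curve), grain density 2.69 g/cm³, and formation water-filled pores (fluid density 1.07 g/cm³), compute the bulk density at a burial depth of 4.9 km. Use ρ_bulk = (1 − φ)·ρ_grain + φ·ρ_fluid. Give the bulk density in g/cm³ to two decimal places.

2.56 g/cm³

Porosity at depth: phi = 0.64·exp(−0.42×4.9) = 0.64×0.1277 = 0.0817
Bulk density: ρ_b = (1−phi)ρ_g + phi·ρ_f = 0.9183×2.69 + 0.0817×1.07
       = 2.470 + 0.087 = 2.558 g/cm³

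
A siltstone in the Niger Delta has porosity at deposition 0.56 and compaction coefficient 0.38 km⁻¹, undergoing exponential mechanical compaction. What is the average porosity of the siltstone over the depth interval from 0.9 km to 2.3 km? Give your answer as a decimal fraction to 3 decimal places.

⟨phi⟩ = (1/(z₂−z₁)) ∫ phi₀ e^(−βz) dz = phi₀·(e^(−β·z₁) − e^(−β·z₂)) / (β·(z₂−z₁))
e^(−0.38×0.9) = 0.7103; e^(−0.38×2.3) = 0.4173
⟨phi⟩ = 0.56 × (0.7103 − 0.4173) / (0.38 × 1.4) = 0.56 × 0.5509 = 0.3085

0.308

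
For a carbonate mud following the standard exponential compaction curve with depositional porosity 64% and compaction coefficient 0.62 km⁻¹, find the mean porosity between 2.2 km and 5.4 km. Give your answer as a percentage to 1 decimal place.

⟨n⟩ = (1/(d₂−d₁)) ∫ n₀ e^(−kd) dd = n₀·(e^(−k·d₁) − e^(−k·d₂)) / (k·(d₂−d₁))
e^(−0.62×2.2) = 0.2556; e^(−0.62×5.4) = 0.0352
⟨n⟩ = 0.64 × (0.2556 − 0.0352) / (0.62 × 3.2) = 0.64 × 0.1111 = 0.0711

7.1%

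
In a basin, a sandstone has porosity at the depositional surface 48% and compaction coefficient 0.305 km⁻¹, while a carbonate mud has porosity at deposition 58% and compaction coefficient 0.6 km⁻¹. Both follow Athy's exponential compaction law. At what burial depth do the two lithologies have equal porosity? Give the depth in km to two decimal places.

Set phi₀ₐ e^(−βₐz) = phi₀ᵦ e^(−βᵦz) ⇒ ln(phi₀ₐ/phi₀ᵦ) = (βₐ − βᵦ)·z
z = ln(0.48/0.58) / (0.305 − 0.6) = -0.1892 / -0.295 = 0.641 km

0.64 km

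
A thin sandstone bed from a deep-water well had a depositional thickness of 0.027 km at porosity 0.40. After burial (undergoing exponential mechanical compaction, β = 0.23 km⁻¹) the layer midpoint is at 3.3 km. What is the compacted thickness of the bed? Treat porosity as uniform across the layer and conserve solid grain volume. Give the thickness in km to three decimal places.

Porosity at 3.3 km: n = 0.4·exp(−0.23×3.3) = 0.1873
Solid-volume conservation: h(1−n) = h₀(1−n₀) ⇒ h = h₀·(1−n₀)/(1−n)
h = 0.027 × (1 − 0.4)/(1 − 0.1873) = 0.027 × 0.7382 = 0.0199 km

0.020 km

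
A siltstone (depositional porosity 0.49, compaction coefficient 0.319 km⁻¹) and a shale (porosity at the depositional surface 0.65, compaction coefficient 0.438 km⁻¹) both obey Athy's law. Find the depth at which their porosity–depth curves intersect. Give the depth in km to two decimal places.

2.37 km

Set φ₀ₐ e^(−βₐZ) = φ₀ᵦ e^(−βᵦZ) ⇒ ln(φ₀ₐ/φ₀ᵦ) = (βₐ − βᵦ)·Z
Z = ln(0.49/0.65) / (0.319 − 0.438) = -0.2826 / -0.119 = 2.375 km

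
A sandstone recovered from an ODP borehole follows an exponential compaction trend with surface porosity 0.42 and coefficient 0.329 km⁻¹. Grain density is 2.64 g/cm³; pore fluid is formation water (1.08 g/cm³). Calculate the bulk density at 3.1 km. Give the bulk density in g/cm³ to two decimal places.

Porosity at depth: φ = 0.42·exp(−0.329×3.1) = 0.42×0.3606 = 0.1515
Bulk density: ρ_b = (1−φ)ρ_g + φ·ρ_f = 0.8485×2.64 + 0.1515×1.08
       = 2.240 + 0.164 = 2.404 g/cm³

2.40 g/cm³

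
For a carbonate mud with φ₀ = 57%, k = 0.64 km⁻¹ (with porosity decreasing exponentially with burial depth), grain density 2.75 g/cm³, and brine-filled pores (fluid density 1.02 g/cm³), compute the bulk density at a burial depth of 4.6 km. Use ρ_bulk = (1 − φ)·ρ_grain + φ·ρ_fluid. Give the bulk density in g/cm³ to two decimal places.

Porosity at depth: φ = 0.57·exp(−0.64×4.6) = 0.57×0.0527 = 0.0300
Bulk density: ρ_b = (1−φ)ρ_g + φ·ρ_f = 0.9700×2.75 + 0.0300×1.02
       = 2.667 + 0.031 = 2.698 g/cm³

2.70 g/cm³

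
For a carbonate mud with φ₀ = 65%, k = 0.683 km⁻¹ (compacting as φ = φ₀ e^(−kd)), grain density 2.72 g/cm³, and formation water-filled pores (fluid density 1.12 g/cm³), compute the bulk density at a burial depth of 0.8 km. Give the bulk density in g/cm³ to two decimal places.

2.12 g/cm³

Porosity at depth: φ = 0.65·exp(−0.683×0.8) = 0.65×0.5790 = 0.3764
Bulk density: ρ_b = (1−φ)ρ_g + φ·ρ_f = 0.6236×2.72 + 0.3764×1.12
       = 1.696 + 0.422 = 2.118 g/cm³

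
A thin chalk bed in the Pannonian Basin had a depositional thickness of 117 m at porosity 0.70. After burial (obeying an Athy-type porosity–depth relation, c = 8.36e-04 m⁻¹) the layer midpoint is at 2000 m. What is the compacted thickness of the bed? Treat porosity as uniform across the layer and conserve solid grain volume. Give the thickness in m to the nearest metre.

Working in km (1 km = 1000 m; c in km⁻¹ = c in m⁻¹ × 1000):
Porosity at 2 km: phi = 0.7·exp(−0.836×2) = 0.1315
Solid-volume conservation: h(1−phi) = h₀(1−phi₀) ⇒ h = h₀·(1−phi₀)/(1−phi)
h = 0.117 × (1 − 0.7)/(1 − 0.1315) = 0.117 × 0.3454 = 0.0404 km

40 m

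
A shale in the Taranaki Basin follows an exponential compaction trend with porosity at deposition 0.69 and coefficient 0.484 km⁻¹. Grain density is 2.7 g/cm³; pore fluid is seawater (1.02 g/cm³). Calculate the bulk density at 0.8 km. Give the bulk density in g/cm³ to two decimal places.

Porosity at depth: φ = 0.69·exp(−0.484×0.8) = 0.69×0.6790 = 0.4685
Bulk density: ρ_b = (1−φ)ρ_g + φ·ρ_f = 0.5315×2.7 + 0.4685×1.02
       = 1.435 + 0.478 = 1.913 g/cm³

1.91 g/cm³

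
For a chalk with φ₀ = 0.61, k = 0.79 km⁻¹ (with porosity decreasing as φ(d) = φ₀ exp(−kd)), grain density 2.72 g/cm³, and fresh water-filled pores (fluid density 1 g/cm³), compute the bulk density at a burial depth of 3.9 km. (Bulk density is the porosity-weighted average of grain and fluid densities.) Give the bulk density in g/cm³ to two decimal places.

2.67 g/cm³

Porosity at depth: φ = 0.61·exp(−0.79×3.9) = 0.61×0.0459 = 0.0280
Bulk density: ρ_b = (1−φ)ρ_g + φ·ρ_f = 0.9720×2.72 + 0.0280×1
       = 2.644 + 0.028 = 2.672 g/cm³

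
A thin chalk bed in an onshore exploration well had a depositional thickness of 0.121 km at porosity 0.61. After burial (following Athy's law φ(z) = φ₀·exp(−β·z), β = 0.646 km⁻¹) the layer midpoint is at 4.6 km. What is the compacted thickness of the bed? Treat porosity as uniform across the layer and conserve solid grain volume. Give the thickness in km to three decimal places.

Porosity at 4.6 km: φ = 0.61·exp(−0.646×4.6) = 0.0312
Solid-volume conservation: h(1−φ) = h₀(1−φ₀) ⇒ h = h₀·(1−φ₀)/(1−φ)
h = 0.121 × (1 − 0.61)/(1 − 0.0312) = 0.121 × 0.4026 = 0.0487 km

0.049 km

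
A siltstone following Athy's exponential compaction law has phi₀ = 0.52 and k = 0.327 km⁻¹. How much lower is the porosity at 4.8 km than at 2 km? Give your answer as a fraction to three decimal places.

phi(2) = 0.52·e^(−0.327×2) = 0.2704
phi(4.8) = 0.52·e^(−0.327×4.8) = 0.1082
Δphi = 0.2704 − 0.1082 = 0.1622

0.162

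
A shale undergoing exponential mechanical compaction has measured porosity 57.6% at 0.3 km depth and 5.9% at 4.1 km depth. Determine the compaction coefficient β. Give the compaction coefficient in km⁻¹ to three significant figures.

Athy: φ(d) = φ₀ e^(−βd) ⇒ φ₁/φ₂ = e^{β(d₂−d₁)} ⇒ β = ln(φ₁/φ₂)/(d₂−d₁)
β = ln(0.576/0.059) / (4.1 − 0.3) = ln(9.763) / 3.8 = 2.2786 / 3.8 = 0.5996 km⁻¹

0.600 km⁻¹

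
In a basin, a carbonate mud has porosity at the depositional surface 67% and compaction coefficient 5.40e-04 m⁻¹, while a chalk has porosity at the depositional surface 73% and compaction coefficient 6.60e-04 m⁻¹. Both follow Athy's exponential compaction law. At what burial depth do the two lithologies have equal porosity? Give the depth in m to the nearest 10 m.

710 m

Working in km (1 km = 1000 m; β in km⁻¹ = β in m⁻¹ × 1000):
Set phi₀ₐ e^(−βₐd) = phi₀ᵦ e^(−βᵦd) ⇒ ln(phi₀ₐ/phi₀ᵦ) = (βₐ − βᵦ)·d
d = ln(0.67/0.73) / (0.54 − 0.66) = -0.0858 / -0.12 = 0.715 km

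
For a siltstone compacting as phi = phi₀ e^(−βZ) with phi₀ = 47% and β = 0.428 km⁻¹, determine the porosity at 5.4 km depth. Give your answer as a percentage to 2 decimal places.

phi = phi₀·exp(−β·Z) = 0.47 × exp(−0.428 × 5.4) = 0.47 × exp(−2.311)
  = 0.47 × 0.0991 = 0.0466

4.66%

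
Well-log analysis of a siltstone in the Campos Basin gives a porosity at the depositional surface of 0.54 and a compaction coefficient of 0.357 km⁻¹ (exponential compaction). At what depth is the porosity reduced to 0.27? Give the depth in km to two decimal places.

1.94 km

Invert Athy's law: Z = ln(φ₀/φ) / k
Z = ln(0.54/0.27) / 0.357 = ln(2) / 0.357 = 0.6931 / 0.357 = 1.942 km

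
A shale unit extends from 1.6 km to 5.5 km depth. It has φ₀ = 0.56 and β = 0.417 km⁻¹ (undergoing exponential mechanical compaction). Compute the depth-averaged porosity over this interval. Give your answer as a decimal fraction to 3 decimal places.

0.142

⟨φ⟩ = (1/(Z₂−Z₁)) ∫ φ₀ e^(−βZ) dZ = φ₀·(e^(−β·Z₁) − e^(−β·Z₂)) / (β·(Z₂−Z₁))
e^(−0.417×1.6) = 0.5131; e^(−0.417×5.5) = 0.1009
⟨φ⟩ = 0.56 × (0.5131 − 0.1009) / (0.417 × 3.9) = 0.56 × 0.2535 = 0.1419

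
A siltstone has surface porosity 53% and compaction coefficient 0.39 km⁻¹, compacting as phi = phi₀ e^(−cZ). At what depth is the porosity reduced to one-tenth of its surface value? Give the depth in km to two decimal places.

phi/phi₀ = 1/10 ⇒ exp(−c·Z) = 1/10 ⇒ Z = ln(10) / c
Z = 2.3026 / 0.39 = 5.904 km

5.90 km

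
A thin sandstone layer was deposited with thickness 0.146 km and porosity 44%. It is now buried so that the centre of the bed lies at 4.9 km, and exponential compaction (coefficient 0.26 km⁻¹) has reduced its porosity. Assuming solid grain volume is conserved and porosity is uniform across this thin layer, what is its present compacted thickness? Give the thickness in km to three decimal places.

0.093 km

Porosity at 4.9 km: n = 0.44·exp(−0.26×4.9) = 0.1231
Solid-volume conservation: h(1−n) = h₀(1−n₀) ⇒ h = h₀·(1−n₀)/(1−n)
h = 0.146 × (1 − 0.44)/(1 − 0.1231) = 0.146 × 0.6386 = 0.0932 km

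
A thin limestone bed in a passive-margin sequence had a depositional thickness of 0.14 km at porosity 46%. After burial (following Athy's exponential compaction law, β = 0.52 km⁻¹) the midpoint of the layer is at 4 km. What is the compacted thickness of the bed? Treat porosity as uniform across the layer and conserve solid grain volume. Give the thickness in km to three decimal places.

Porosity at 4 km: n = 0.46·exp(−0.52×4) = 0.0575
Solid-volume conservation: h(1−n) = h₀(1−n₀) ⇒ h = h₀·(1−n₀)/(1−n)
h = 0.14 × (1 − 0.46)/(1 − 0.0575) = 0.14 × 0.5729 = 0.0802 km

0.080 km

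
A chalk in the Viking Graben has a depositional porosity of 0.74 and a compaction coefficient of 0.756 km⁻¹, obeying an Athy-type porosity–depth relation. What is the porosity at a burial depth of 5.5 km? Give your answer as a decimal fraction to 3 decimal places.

0.012

n = n₀·exp(−β·Z) = 0.74 × exp(−0.756 × 5.5) = 0.74 × exp(−4.158)
  = 0.74 × 0.0156 = 0.0116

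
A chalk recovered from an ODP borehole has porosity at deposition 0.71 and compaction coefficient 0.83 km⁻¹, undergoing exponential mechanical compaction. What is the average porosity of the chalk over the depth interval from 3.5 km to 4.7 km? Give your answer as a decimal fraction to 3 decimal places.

0.025

⟨n⟩ = (1/(z₂−z₁)) ∫ n₀ e^(−βz) dz = n₀·(e^(−β·z₁) − e^(−β·z₂)) / (β·(z₂−z₁))
e^(−0.83×3.5) = 0.0547; e^(−0.83×4.7) = 0.0202
⟨n⟩ = 0.71 × (0.0547 − 0.0202) / (0.83 × 1.2) = 0.71 × 0.0347 = 0.0246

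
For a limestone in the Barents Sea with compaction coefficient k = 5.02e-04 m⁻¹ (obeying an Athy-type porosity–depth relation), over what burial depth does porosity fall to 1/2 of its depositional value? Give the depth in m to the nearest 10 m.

Working in km (1 km = 1000 m; k in km⁻¹ = k in m⁻¹ × 1000):
φ/φ₀ = 1/2 ⇒ exp(−k·Z) = 1/2 ⇒ Z = ln(2) / k
Z = 0.6931 / 0.502 = 1.381 km

1380 m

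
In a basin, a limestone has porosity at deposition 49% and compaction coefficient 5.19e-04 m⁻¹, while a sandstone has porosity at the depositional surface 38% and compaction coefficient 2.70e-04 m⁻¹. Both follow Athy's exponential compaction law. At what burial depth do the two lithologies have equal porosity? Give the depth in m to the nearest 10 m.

1020 m

Working in km (1 km = 1000 m; c in km⁻¹ = c in m⁻¹ × 1000):
Set φ₀ₐ e^(−cₐz) = φ₀ᵦ e^(−cᵦz) ⇒ ln(φ₀ₐ/φ₀ᵦ) = (cₐ − cᵦ)·z
z = ln(0.49/0.38) / (0.519 − 0.27) = 0.2542 / 0.249 = 1.021 km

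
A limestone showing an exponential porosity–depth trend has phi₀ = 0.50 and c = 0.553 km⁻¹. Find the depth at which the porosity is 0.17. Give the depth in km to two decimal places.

Invert Athy's law: z = ln(phi₀/phi) / c
z = ln(0.5/0.17) / 0.553 = ln(2.941) / 0.553 = 1.0788 / 0.553 = 1.951 km

1.95 km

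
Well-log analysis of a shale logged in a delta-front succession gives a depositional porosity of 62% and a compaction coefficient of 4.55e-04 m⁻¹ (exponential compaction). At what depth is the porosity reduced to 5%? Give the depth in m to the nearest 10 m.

Working in km (1 km = 1000 m; c in km⁻¹ = c in m⁻¹ × 1000):
Invert Athy's law: d = ln(φ₀/φ) / c
d = ln(0.62/0.05) / 0.455 = ln(12.4) / 0.455 = 2.5177 / 0.455 = 5.533 km

5530 m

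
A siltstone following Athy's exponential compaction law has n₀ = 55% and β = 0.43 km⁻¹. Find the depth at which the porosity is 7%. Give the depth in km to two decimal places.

Invert Athy's law: d = ln(n₀/n) / β
d = ln(0.55/0.07) / 0.43 = ln(7.857) / 0.43 = 2.0614 / 0.43 = 4.794 km

4.79 km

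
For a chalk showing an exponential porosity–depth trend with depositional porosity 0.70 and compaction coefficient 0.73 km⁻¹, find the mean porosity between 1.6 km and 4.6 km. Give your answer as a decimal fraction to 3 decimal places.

0.088

⟨phi⟩ = (1/(Z₂−Z₁)) ∫ phi₀ e^(−βZ) dZ = phi₀·(e^(−β·Z₁) − e^(−β·Z₂)) / (β·(Z₂−Z₁))
e^(−0.73×1.6) = 0.3110; e^(−0.73×4.6) = 0.0348
⟨phi⟩ = 0.7 × (0.3110 − 0.0348) / (0.73 × 3) = 0.7 × 0.1261 = 0.0883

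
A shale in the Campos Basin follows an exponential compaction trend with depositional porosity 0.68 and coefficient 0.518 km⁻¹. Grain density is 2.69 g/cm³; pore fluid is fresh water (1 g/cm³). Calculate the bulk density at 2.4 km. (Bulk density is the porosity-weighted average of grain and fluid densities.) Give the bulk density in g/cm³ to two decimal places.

Porosity at depth: n = 0.68·exp(−0.518×2.4) = 0.68×0.2885 = 0.1962
Bulk density: ρ_b = (1−n)ρ_g + n·ρ_f = 0.8038×2.69 + 0.1962×1
       = 2.162 + 0.196 = 2.359 g/cm³

2.36 g/cm³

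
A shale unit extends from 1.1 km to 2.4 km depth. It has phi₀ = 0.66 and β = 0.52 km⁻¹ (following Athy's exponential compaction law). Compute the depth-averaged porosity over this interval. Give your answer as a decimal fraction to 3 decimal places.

0.271

⟨phi⟩ = (1/(Z₂−Z₁)) ∫ phi₀ e^(−βZ) dZ = phi₀·(e^(−β·Z₁) − e^(−β·Z₂)) / (β·(Z₂−Z₁))
e^(−0.52×1.1) = 0.5644; e^(−0.52×2.4) = 0.2871
⟨phi⟩ = 0.66 × (0.5644 − 0.2871) / (0.52 × 1.3) = 0.66 × 0.4102 = 0.2708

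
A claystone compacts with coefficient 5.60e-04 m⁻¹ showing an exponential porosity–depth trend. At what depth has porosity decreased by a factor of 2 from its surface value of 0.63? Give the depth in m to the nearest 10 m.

Working in km (1 km = 1000 m; k in km⁻¹ = k in m⁻¹ × 1000):
φ/φ₀ = 1/2 ⇒ exp(−k·z) = 1/2 ⇒ z = ln(2) / k
z = 0.6931 / 0.56 = 1.238 km

1240 m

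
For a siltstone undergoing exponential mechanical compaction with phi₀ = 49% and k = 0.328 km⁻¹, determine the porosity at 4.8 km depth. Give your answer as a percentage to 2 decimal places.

phi = phi₀·exp(−k·z) = 0.49 × exp(−0.328 × 4.8) = 0.49 × exp(−1.574)
  = 0.49 × 0.2071 = 0.1015

10.15%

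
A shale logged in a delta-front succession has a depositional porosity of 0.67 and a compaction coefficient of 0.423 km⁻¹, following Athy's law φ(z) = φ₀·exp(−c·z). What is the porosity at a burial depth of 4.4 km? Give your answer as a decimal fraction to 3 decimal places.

φ = φ₀·exp(−c·z) = 0.67 × exp(−0.423 × 4.4) = 0.67 × exp(−1.861)
  = 0.67 × 0.1555 = 0.1042

0.104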